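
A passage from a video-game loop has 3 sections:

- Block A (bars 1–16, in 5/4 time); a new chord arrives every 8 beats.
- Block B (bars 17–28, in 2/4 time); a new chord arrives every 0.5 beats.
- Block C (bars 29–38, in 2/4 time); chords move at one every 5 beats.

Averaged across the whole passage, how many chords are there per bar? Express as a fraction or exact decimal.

A: 16 × 5 = 80 beats ÷ 8 = 10 chords.
B: 12 × 2 = 24 beats ÷ 0.5 = 48 chords.
C: 10 × 2 = 20 beats ÷ 5 = 4 chords.
Overall: 62 chords over 38 bars → 62/38 = 31/19 chords per bar.

31/19 chords per bar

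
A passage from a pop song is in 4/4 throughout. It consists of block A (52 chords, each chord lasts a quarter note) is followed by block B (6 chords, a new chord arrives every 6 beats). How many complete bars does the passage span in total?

22 bars

A: 52 × 1 = 52 beats = 13 bars.
B: 6 × 6 = 36 beats = 9 bars.
Total: 13 + 9 = 22 bars.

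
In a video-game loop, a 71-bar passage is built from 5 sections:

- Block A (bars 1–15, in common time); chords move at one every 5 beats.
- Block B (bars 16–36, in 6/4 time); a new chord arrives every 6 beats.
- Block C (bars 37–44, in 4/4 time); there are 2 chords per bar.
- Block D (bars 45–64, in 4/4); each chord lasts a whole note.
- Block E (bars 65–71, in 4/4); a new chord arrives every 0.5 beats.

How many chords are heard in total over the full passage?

A: 15·4 = 60 beats, 60/5 = 12 chords.
B: 21·6 = 126 beats, 126/6 = 21 chords.
C: 8·4 = 32 beats, 32/2 = 16 chords.
D: 20·4 = 80 beats, 80/4 = 20 chords.
E: 7·4 = 28 beats, 28/0.5 = 56 chords.
Total: 12 + 21 + 16 + 20 + 56 = 125.

125 chords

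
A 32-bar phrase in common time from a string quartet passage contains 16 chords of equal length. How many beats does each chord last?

32 bars × 4 beats/bar = 128 beats total.
128 beats ÷ 16 chords = 8 beats per chord.

8 beats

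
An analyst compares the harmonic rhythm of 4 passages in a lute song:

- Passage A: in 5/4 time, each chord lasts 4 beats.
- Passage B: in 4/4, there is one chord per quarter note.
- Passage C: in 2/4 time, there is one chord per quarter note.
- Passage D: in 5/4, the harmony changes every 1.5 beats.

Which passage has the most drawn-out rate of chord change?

Passage A

A: each chord is 4 beats in 5/4, so 1.25 per bar.
B: each chord is 1 beat in 4/4, so 4 per bar.
C: each chord is 1 beat in 2/4, so 2 per bar.
D: each chord is 1.5 beats in 5/4, so 10/3 per bar.
Slowest is A at 1.25 chords/bar.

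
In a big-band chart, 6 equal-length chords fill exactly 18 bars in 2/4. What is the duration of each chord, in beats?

18 bars × 2 beats/bar = 36 beats total.
36 beats ÷ 6 chords = 6 beats per chord.

6 beats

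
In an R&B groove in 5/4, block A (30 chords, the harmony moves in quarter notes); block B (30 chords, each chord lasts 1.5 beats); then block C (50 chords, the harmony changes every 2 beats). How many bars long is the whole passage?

A: 30 × 1 = 30 beats = 6 bars.
B: 30 × 1.5 = 45 beats = 9 bars.
C: 50 × 2 = 100 beats = 20 bars.
Total: 6 + 9 + 20 = 35 bars.

35 bars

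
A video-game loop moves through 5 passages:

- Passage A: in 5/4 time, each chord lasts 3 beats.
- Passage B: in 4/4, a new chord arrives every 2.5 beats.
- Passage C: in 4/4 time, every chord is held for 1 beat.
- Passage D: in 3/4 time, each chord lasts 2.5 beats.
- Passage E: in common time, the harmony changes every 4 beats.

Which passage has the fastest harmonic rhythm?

A: each chord is 3 beats in 5/4, so 5/3 per bar.
B: each chord is 2.5 beats in 4/4, so 1.6 per bar.
C: each chord is 1 beat in 4/4, so 4 per bar.
D: each chord is 2.5 beats in 3/4, so 1.2 per bar.
E: each chord is 4 beats in 4/4, so 1 per bar.
Fastest is C at 4 chords/bar.

Passage C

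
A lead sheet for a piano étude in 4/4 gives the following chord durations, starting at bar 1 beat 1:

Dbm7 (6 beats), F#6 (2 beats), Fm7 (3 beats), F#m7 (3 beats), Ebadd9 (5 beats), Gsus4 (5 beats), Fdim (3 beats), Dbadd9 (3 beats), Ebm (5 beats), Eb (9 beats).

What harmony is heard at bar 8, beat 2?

Beat 2 of bar 8 is beat (8−1)×4 + 2 = 30 overall.
Running totals: Dbm7 ends at 6, F#6 ends at 8, Fm7 ends at 11, F#m7 ends at 14, Ebadd9 ends at 19, Gsus4 ends at 24, Fdim ends at 27, Dbadd9 ends at 30.
Beat 30 falls within Dbadd9.

Dbadd9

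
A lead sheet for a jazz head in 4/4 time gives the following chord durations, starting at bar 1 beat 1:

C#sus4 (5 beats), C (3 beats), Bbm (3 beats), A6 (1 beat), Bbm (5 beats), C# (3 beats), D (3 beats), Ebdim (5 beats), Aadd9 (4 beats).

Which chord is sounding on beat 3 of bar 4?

Beat 3 of bar 4 is beat (4−1)×4 + 3 = 15 overall.
Running totals: C#sus4 ends at 5, C ends at 8, Bbm ends at 11, A6 ends at 12, Bbm ends at 17.
Beat 15 falls within Bbm.

Bbm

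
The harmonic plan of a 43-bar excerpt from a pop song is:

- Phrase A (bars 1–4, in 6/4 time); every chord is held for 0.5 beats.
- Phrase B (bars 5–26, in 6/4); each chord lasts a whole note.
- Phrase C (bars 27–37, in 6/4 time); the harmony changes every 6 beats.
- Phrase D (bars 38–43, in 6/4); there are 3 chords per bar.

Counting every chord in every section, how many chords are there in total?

110 chords

A: 4·6 = 24 beats, 24/0.5 = 48 chords.
B: 22·6 = 132 beats, 132/4 = 33 chords.
C: 11·6 = 66 beats, 66/6 = 11 chords.
D: 6·6 = 36 beats, 36/2 = 18 chords.
Total: 48 + 33 + 11 + 18 = 110.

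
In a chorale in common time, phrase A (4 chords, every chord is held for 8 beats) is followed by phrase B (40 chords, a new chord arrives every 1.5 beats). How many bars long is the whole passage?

23 bars

A: 4 × 8 = 32 beats = 8 bars.
B: 40 × 1.5 = 60 beats = 15 bars.
Total: 8 + 15 = 23 bars.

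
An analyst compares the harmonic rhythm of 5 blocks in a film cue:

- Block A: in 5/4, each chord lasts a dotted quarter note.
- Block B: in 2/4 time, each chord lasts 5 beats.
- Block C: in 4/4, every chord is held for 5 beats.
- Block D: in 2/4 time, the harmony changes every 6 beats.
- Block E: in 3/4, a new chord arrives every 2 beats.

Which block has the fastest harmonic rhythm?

A: 5 beats/bar ÷ 1.5 beats/chord = 10/3 chords/bar.
B: 2 beats/bar ÷ 5 beats/chord = 0.4 chords/bar.
C: 4 beats/bar ÷ 5 beats/chord = 0.8 chords/bar.
D: 2 beats/bar ÷ 6 beats/chord = 1/3 chords/bar.
E: 3 beats/bar ÷ 2 beats/chord = 1.5 chords/bar.
Fastest is A at 10/3 chords/bar.

Block A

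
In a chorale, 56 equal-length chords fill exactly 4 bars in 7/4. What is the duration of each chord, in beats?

0.5 beats

4 bars × 7 beats/bar = 28 beats total.
28 beats ÷ 56 chords = 0.5 beats per chord.
(That is an eighth note.)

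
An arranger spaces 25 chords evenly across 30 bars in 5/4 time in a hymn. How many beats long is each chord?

6 beats

30 bars × 5 beats/bar = 150 beats total.
150 beats ÷ 25 chords = 6 beats per chord.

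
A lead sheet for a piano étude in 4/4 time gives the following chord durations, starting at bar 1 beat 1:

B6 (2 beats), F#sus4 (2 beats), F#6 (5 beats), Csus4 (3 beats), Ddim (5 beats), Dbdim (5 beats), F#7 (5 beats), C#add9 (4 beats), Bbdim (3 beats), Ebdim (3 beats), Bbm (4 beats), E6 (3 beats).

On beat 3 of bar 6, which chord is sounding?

Beat 3 of bar 6 is beat (6−1)×4 + 3 = 23 overall.
Running totals: B6 ends at 2, F#sus4 ends at 4, F#6 ends at 9, Csus4 ends at 12, Ddim ends at 17, Dbdim ends at 22, F#7 ends at 27.
Beat 23 falls within F#7.

F#7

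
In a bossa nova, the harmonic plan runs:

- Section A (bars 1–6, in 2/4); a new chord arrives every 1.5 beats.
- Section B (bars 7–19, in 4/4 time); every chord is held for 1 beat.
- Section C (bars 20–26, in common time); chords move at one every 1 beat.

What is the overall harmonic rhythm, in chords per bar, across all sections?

44/13 chords per bar

A: 6 bars of 2 beats is 12 beats; at 1.5 beats each that's 8 chords.
B: 13 bars of 4 beats is 52 beats; at 1 beat each that's 52 chords.
C: 7 bars of 4 beats is 28 beats; at 1 beat each that's 28 chords.
Overall: 88 chords over 26 bars → 88/26 = 44/13 chords per bar.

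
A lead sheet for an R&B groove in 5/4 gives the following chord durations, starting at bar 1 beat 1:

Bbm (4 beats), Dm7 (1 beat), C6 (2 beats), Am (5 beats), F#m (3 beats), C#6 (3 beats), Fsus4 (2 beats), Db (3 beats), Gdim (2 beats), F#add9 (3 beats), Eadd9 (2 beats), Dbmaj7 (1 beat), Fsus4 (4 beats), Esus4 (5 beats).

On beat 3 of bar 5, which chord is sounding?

Db

Beat 3 of bar 5 is beat (5−1)×5 + 3 = 23 overall.
Running totals: Bbm ends at 4, Dm7 ends at 5, C6 ends at 7, Am ends at 12, F#m ends at 15, C#6 ends at 18, Fsus4 ends at 20, Db ends at 23.
Beat 23 falls within Db.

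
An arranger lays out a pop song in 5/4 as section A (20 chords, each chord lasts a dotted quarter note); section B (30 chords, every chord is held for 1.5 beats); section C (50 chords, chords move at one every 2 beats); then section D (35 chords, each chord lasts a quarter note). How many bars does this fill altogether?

42 bars

A: 20 × 1.5 = 30 beats = 6 bars.
B: 30 × 1.5 = 45 beats = 9 bars.
C: 50 × 2 = 100 beats = 20 bars.
D: 35 × 1 = 35 beats = 7 bars.
Total: 6 + 9 + 20 + 7 = 42 bars.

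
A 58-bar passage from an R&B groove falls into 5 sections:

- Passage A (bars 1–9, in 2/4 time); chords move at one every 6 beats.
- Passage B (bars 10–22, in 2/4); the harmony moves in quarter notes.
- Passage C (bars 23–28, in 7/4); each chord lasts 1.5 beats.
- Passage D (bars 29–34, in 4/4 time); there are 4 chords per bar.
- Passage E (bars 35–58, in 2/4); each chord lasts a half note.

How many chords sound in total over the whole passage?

105 chords

A: 9 bars × 2 beats = 18 beats; 6 beats/chord → 3 chords.
B: 13 bars × 2 beats = 26 beats; 1 beat/chord → 26 chords.
C: 6 bars × 7 beats = 42 beats; 1.5 beats/chord → 28 chords.
D: 6 bars × 4 beats = 24 beats; 1 beat/chord → 24 chords.
E: 24 bars × 2 beats = 48 beats; 2 beats/chord → 24 chords.
Total: 3 + 26 + 28 + 24 + 24 = 105.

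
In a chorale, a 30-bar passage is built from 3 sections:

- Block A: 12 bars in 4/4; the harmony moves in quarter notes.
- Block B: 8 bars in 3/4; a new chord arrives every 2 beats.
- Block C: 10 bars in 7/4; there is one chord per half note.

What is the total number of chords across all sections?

95 chords

A: 12 bars × 4 beats = 48 beats; 1 beat/chord → 48 chords.
B: 8 bars × 3 beats = 24 beats; 2 beats/chord → 12 chords.
C: 10 bars × 7 beats = 70 beats; 2 beats/chord → 35 chords.
Total: 48 + 12 + 35 = 95.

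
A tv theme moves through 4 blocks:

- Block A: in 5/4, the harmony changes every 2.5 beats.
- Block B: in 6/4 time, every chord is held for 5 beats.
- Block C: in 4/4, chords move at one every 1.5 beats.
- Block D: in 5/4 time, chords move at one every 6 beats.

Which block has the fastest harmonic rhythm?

Block C

A: 5/2.5 = 2 chords/bar.
B: 6/5 = 1.2 chords/bar.
C: 4/1.5 = 8/3 chords/bar.
D: 5/6 = 5/6 chords/bar.
Fastest is C at 8/3 chords/bar.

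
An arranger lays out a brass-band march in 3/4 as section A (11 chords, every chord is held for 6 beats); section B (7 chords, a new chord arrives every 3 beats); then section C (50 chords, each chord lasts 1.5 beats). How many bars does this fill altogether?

54 bars

A: 11 × 6 = 66 beats = 22 bars.
B: 7 × 3 = 21 beats = 7 bars.
C: 50 × 1.5 = 75 beats = 25 bars.
Total: 22 + 7 + 25 = 54 bars.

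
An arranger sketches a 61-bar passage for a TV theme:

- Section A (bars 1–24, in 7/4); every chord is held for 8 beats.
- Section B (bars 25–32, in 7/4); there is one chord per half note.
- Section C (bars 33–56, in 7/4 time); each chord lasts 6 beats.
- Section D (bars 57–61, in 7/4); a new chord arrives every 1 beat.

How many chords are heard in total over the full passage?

A has 168 beats and chords last 8 each, so 21 chords.
B has 56 beats and chords last 2 each, so 28 chords.
C has 168 beats and chords last 6 each, so 28 chords.
D has 35 beats and chords last 1 each, so 35 chords.
Total: 21 + 28 + 28 + 35 = 112.

112 chords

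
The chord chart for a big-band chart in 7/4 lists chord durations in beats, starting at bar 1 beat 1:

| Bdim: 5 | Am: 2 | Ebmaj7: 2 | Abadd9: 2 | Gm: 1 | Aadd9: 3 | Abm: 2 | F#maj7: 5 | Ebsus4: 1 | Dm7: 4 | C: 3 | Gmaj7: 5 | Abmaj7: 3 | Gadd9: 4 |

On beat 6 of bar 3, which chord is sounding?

F#maj7

Beat 6 of bar 3 is beat (3−1)×7 + 6 = 20 overall.
Running totals: Bdim ends at 5, Am ends at 7, Ebmaj7 ends at 9, Abadd9 ends at 11, Gm ends at 12, Aadd9 ends at 15, Abm ends at 17, F#maj7 ends at 22.
Beat 20 falls within F#maj7.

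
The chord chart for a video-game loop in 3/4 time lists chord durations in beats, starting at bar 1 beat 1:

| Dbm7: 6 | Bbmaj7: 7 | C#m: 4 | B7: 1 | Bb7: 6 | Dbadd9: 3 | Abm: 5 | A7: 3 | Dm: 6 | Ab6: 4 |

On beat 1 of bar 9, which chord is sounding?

Dbadd9

Beat 1 of bar 9 is beat (9−1)×3 + 1 = 25 overall.
Running totals: Dbm7 ends at 6, Bbmaj7 ends at 13, C#m ends at 17, B7 ends at 18, Bb7 ends at 24, Dbadd9 ends at 27.
Beat 25 falls within Dbadd9.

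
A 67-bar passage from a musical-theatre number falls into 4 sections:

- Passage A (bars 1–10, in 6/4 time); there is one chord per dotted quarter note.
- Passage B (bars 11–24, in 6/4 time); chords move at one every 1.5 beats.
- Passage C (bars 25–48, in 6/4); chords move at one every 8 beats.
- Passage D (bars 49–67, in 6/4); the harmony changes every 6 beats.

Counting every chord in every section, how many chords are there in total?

A: 10 bars × 6 beats = 60 beats; 1.5 beats/chord → 40 chords.
B: 14 bars × 6 beats = 84 beats; 1.5 beats/chord → 56 chords.
C: 24 bars × 6 beats = 144 beats; 8 beats/chord → 18 chords.
D: 19 bars × 6 beats = 114 beats; 6 beats/chord → 19 chords.
Total: 40 + 56 + 18 + 19 = 133.

133 chords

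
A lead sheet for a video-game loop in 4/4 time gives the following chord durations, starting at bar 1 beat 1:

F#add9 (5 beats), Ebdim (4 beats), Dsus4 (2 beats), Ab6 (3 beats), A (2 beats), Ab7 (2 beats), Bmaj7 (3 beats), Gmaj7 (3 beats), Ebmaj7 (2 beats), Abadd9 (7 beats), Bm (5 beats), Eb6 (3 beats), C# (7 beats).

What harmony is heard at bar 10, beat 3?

Beat 3 of bar 10 is beat (10−1)×4 + 3 = 39 overall.
Running totals: F#add9 ends at 5, Ebdim ends at 9, Dsus4 ends at 11, Ab6 ends at 14, A ends at 16, Ab7 ends at 18, Bmaj7 ends at 21, Gmaj7 ends at 24, Ebmaj7 ends at 26, Abadd9 ends at 33, Bm ends at 38, Eb6 ends at 41.
Beat 39 falls within Eb6.

Eb6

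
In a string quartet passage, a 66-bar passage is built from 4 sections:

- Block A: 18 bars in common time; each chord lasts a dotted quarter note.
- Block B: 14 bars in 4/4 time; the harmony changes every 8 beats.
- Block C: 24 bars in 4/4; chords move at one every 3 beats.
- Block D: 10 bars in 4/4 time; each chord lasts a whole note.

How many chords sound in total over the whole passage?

A: 18 bars × 4 beats = 72 beats; 1.5 beats/chord → 48 chords.
B: 14 bars × 4 beats = 56 beats; 8 beats/chord → 7 chords.
C: 24 bars × 4 beats = 96 beats; 3 beats/chord → 32 chords.
D: 10 bars × 4 beats = 40 beats; 4 beats/chord → 10 chords.
Total: 48 + 7 + 32 + 10 = 97.

97 chords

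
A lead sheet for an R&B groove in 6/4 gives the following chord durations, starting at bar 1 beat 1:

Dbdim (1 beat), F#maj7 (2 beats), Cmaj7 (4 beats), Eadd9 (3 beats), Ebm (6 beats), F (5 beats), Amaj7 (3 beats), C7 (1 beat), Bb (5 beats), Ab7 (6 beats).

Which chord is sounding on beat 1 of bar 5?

C7

Beat 1 of bar 5 is beat (5−1)×6 + 1 = 25 overall.
Running totals: Dbdim ends at 1, F#maj7 ends at 3, Cmaj7 ends at 7, Eadd9 ends at 10, Ebm ends at 16, F ends at 21, Amaj7 ends at 24, C7 ends at 25.
Beat 25 falls within C7.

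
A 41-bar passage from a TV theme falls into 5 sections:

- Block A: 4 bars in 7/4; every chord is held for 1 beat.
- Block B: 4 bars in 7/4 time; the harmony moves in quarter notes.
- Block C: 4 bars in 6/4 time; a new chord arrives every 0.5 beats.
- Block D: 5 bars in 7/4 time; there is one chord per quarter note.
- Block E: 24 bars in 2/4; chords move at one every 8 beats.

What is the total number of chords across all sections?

A: 4·7 = 28 beats, 28/1 = 28 chords.
B: 4·7 = 28 beats, 28/1 = 28 chords.
C: 4·6 = 24 beats, 24/0.5 = 48 chords.
D: 5·7 = 35 beats, 35/1 = 35 chords.
E: 24·2 = 48 beats, 48/8 = 6 chords.
Total: 28 + 28 + 48 + 35 + 6 = 145.

145 chords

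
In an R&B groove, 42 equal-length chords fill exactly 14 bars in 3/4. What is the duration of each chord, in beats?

14 bars × 3 beats/bar = 42 beats total.
42 beats ÷ 42 chords = 1 beats per chord.
(That is a quarter note.)

1 beat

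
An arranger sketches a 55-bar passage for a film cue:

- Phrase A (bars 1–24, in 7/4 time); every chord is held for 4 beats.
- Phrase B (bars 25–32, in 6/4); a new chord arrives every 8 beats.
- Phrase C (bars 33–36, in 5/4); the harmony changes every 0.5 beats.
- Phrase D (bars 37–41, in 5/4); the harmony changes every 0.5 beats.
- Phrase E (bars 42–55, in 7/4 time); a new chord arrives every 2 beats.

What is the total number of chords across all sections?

187 chords

A: 24 bars × 7 beats = 168 beats; 4 beats/chord → 42 chords.
B: 8 bars × 6 beats = 48 beats; 8 beats/chord → 6 chords.
C: 4 bars × 5 beats = 20 beats; 0.5 beats/chord → 40 chords.
D: 5 bars × 5 beats = 25 beats; 0.5 beats/chord → 50 chords.
E: 14 bars × 7 beats = 98 beats; 2 beats/chord → 49 chords.
Total: 42 + 6 + 40 + 50 + 49 = 187.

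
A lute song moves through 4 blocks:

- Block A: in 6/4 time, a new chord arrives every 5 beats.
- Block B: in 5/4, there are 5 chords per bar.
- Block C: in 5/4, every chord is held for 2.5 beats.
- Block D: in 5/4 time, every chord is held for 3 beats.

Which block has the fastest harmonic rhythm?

Block B

A: each chord is 5 beats in 6/4, so 1.2 per bar.
B: each chord is 1 beat in 5/4, so 5 per bar.
C: each chord is 2.5 beats in 5/4, so 2 per bar.
D: each chord is 3 beats in 5/4, so 5/3 per bar.
Fastest is B at 5 chords/bar.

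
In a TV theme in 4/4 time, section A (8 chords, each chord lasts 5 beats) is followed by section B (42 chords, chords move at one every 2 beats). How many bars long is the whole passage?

31 bars

A: 8 × 5 = 40 beats = 10 bars.
B: 42 × 2 = 84 beats = 21 bars.
Total: 10 + 21 = 31 bars.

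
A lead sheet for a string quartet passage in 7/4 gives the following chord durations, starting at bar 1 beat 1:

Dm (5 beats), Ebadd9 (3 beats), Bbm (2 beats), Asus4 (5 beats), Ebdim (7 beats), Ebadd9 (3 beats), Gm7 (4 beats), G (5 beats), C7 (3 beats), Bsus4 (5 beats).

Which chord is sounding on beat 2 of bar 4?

Beat 2 of bar 4 is beat (4−1)×7 + 2 = 23 overall.
Running totals: Dm ends at 5, Ebadd9 ends at 8, Bbm ends at 10, Asus4 ends at 15, Ebdim ends at 22, Ebadd9 ends at 25.
Beat 23 falls within Ebadd9.

Ebadd9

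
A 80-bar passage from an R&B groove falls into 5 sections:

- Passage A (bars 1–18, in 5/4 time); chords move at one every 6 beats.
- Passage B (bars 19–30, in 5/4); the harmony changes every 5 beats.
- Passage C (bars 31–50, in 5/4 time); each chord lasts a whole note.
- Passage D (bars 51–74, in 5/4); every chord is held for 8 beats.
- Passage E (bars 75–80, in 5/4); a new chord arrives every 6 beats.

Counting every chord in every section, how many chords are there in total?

72 chords

A: 18 bars × 5 beats = 90 beats; 6 beats/chord → 15 chords.
B: 12 bars × 5 beats = 60 beats; 5 beats/chord → 12 chords.
C: 20 bars × 5 beats = 100 beats; 4 beats/chord → 25 chords.
D: 24 bars × 5 beats = 120 beats; 8 beats/chord → 15 chords.
E: 6 bars × 5 beats = 30 beats; 6 beats/chord → 5 chords.
Total: 15 + 12 + 25 + 15 + 5 = 72.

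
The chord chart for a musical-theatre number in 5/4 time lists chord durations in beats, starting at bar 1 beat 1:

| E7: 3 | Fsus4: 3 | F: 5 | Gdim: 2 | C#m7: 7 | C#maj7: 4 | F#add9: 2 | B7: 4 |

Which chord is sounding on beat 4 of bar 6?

Beat 4 of bar 6 is beat (6−1)×5 + 4 = 29 overall.
Running totals: E7 ends at 3, Fsus4 ends at 6, F ends at 11, Gdim ends at 13, C#m7 ends at 20, C#maj7 ends at 24, F#add9 ends at 26, B7 ends at 30.
Beat 29 falls within B7.

B7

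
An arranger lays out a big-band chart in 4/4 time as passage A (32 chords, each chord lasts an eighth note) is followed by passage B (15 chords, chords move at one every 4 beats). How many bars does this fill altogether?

19 bars

A: 32 × 0.5 = 16 beats = 4 bars.
B: 15 × 4 = 60 beats = 15 bars.
Total: 4 + 15 = 19 bars.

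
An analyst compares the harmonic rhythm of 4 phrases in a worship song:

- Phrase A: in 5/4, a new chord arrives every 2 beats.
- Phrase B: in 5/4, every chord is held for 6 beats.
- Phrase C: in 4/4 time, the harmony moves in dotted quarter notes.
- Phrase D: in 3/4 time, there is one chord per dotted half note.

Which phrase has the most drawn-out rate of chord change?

A: 5 beats/bar ÷ 2 beats/chord = 2.5 chords/bar.
B: 5 beats/bar ÷ 6 beats/chord = 5/6 chords/bar.
C: 4 beats/bar ÷ 1.5 beats/chord = 8/3 chords/bar.
D: 3 beats/bar ÷ 3 beats/chord = 1 chord/bar.
Slowest is B at 5/6 chords/bar.

Phrase B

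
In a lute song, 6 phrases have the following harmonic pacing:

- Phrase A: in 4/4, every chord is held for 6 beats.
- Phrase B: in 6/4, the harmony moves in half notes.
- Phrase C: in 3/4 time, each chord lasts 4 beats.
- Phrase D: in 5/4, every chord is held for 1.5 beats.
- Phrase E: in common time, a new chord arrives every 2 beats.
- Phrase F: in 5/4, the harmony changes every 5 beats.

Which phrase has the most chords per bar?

A: each chord is 6 beats in 4/4, so 2/3 per bar.
B: each chord is 2 beats in 6/4, so 3 per bar.
C: each chord is 4 beats in 3/4, so 0.75 per bar.
D: each chord is 1.5 beats in 5/4, so 10/3 per bar.
E: each chord is 2 beats in 4/4, so 2 per bar.
F: each chord is 5 beats in 5/4, so 1 per bar.
Fastest is D at 10/3 chords/bar.

Phrase D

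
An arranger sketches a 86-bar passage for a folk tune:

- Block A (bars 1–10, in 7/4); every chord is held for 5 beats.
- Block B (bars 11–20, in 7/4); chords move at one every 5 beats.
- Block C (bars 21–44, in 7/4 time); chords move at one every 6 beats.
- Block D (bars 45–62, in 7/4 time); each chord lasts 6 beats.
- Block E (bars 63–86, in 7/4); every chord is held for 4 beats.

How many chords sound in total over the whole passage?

A: 10·7 = 70 beats, 70/5 = 14 chords.
B: 10·7 = 70 beats, 70/5 = 14 chords.
C: 24·7 = 168 beats, 168/6 = 28 chords.
D: 18·7 = 126 beats, 126/6 = 21 chords.
E: 24·7 = 168 beats, 168/4 = 42 chords.
Total: 14 + 14 + 28 + 21 + 42 = 119.

119 chords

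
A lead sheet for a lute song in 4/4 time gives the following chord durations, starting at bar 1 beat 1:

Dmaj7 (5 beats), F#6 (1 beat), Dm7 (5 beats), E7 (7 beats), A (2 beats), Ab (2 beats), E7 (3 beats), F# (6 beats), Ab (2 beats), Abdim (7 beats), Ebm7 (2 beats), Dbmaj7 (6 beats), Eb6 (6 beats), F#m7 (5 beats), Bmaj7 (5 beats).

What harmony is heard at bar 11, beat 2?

Ebm7

Beat 2 of bar 11 is beat (11−1)×4 + 2 = 42 overall.
Running totals: Dmaj7 ends at 5, F#6 ends at 6, Dm7 ends at 11, E7 ends at 18, A ends at 20, Ab ends at 22, E7 ends at 25, F# ends at 31, Ab ends at 33, Abdim ends at 40, Ebm7 ends at 42.
Beat 42 falls within Ebm7.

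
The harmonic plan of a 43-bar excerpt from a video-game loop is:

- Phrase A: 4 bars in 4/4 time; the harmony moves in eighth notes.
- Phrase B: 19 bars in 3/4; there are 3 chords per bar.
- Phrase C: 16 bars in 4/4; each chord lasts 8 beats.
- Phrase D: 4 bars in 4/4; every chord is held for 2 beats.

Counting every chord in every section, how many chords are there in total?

A: 4·4 = 16 beats, 16/0.5 = 32 chords.
B: 19·3 = 57 beats, 57/1 = 57 chords.
C: 16·4 = 64 beats, 64/8 = 8 chords.
D: 4·4 = 16 beats, 16/2 = 8 chords.
Total: 32 + 57 + 8 + 8 = 105.

105 chords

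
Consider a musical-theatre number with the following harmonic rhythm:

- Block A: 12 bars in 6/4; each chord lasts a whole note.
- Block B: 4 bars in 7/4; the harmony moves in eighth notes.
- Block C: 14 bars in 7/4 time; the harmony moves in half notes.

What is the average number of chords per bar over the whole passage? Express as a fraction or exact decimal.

A: 12 × 6 = 72 beats ÷ 4 = 18 chords.
B: 4 × 7 = 28 beats ÷ 0.5 = 56 chords.
C: 14 × 7 = 98 beats ÷ 2 = 49 chords.
Overall: 123 chords over 30 bars → 123/30 = 4.1 chords per bar.

4.1 chords per bar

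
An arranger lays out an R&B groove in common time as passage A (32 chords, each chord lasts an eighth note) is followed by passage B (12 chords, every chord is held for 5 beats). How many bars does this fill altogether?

A: 32 × 0.5 = 16 beats = 4 bars.
B: 12 × 5 = 60 beats = 15 bars.
Total: 4 + 15 = 19 bars.

19 bars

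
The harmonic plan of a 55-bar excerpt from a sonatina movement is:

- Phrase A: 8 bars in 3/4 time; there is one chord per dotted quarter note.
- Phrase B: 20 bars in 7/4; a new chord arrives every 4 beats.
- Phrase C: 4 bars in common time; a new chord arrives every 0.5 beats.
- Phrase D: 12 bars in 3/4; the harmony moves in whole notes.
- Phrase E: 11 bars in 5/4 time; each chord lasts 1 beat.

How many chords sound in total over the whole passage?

147 chords

A: 8·3 = 24 beats, 24/1.5 = 16 chords.
B: 20·7 = 140 beats, 140/4 = 35 chords.
C: 4·4 = 16 beats, 16/0.5 = 32 chords.
D: 12·3 = 36 beats, 36/4 = 9 chords.
E: 11·5 = 55 beats, 55/1 = 55 chords.
Total: 16 + 35 + 32 + 9 + 55 = 147.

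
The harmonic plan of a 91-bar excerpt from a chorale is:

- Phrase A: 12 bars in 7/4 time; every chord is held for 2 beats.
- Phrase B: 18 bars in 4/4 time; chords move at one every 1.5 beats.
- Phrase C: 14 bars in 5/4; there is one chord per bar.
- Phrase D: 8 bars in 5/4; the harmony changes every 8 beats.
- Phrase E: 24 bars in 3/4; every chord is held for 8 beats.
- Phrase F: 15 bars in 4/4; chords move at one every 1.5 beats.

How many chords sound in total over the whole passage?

158 chords

A: 12·7 = 84 beats, 84/2 = 42 chords.
B: 18·4 = 72 beats, 72/1.5 = 48 chords.
C: 14·5 = 70 beats, 70/5 = 14 chords.
D: 8·5 = 40 beats, 40/8 = 5 chords.
E: 24·3 = 72 beats, 72/8 = 9 chords.
F: 15·4 = 60 beats, 60/1.5 = 40 chords.
Total: 42 + 48 + 14 + 5 + 9 + 40 = 158.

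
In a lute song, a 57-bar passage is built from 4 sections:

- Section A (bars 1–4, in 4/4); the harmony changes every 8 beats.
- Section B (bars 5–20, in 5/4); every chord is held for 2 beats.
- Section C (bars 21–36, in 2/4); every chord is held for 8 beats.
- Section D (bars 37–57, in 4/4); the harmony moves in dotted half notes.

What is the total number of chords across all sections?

A: 4·4 = 16 beats, 16/8 = 2 chords.
B: 16·5 = 80 beats, 80/2 = 40 chords.
C: 16·2 = 32 beats, 32/8 = 4 chords.
D: 21·4 = 84 beats, 84/3 = 28 chords.
Total: 2 + 40 + 4 + 28 = 74.

74 chords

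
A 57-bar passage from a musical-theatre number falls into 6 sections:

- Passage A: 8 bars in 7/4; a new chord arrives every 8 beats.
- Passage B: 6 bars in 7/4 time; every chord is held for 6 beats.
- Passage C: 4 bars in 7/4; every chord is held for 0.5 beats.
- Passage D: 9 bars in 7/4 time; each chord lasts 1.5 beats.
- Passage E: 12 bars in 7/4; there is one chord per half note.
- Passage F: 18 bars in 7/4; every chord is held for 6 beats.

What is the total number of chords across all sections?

A: 8 bars × 7 beats = 56 beats; 8 beats/chord → 7 chords.
B: 6 bars × 7 beats = 42 beats; 6 beats/chord → 7 chords.
C: 4 bars × 7 beats = 28 beats; 0.5 beats/chord → 56 chords.
D: 9 bars × 7 beats = 63 beats; 1.5 beats/chord → 42 chords.
E: 12 bars × 7 beats = 84 beats; 2 beats/chord → 42 chords.
F: 18 bars × 7 beats = 126 beats; 6 beats/chord → 21 chords.
Total: 7 + 7 + 56 + 42 + 42 + 21 = 175.

175 chords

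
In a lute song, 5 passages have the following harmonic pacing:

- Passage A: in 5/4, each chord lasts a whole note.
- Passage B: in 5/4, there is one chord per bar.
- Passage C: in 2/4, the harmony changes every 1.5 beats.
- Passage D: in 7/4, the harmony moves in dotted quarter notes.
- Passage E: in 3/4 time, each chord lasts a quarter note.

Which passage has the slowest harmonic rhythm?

Passage B

A: each chord is 4 beats in 5/4, so 1.25 per bar.
B: each chord is 5 beats in 5/4, so 1 per bar.
C: each chord is 1.5 beats in 2/4, so 4/3 per bar.
D: each chord is 1.5 beats in 7/4, so 14/3 per bar.
E: each chord is 1 beat in 3/4, so 3 per bar.
Slowest is B at 1 chords/bar.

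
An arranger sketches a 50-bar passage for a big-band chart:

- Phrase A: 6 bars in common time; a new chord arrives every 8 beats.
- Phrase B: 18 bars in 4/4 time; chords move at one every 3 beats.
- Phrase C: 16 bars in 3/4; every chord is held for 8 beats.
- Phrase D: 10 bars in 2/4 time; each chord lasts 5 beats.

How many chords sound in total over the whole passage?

A: 6·4 = 24 beats, 24/8 = 3 chords.
B: 18·4 = 72 beats, 72/3 = 24 chords.
C: 16·3 = 48 beats, 48/8 = 6 chords.
D: 10·2 = 20 beats, 20/5 = 4 chords.
Total: 3 + 24 + 6 + 4 = 37.

37 chords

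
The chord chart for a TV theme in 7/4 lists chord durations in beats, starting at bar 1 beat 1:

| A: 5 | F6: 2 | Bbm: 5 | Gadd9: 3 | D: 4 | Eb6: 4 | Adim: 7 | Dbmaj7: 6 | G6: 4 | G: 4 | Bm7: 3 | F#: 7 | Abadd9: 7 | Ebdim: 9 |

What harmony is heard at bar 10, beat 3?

Ebdim

Beat 3 of bar 10 is beat (10−1)×7 + 3 = 66 overall.
Running totals: A ends at 5, F6 ends at 7, Bbm ends at 12, Gadd9 ends at 15, D ends at 19, Eb6 ends at 23, Adim ends at 30, Dbmaj7 ends at 36, G6 ends at 40, G ends at 44, Bm7 ends at 47, F# ends at 54, Abadd9 ends at 61, Ebdim ends at 70.
Beat 66 falls within Ebdim.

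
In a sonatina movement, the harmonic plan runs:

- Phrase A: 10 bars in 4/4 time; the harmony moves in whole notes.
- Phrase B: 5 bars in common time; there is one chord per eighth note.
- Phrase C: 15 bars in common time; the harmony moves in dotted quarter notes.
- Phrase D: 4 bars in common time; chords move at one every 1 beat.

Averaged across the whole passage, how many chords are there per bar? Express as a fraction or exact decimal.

A: 10 bars of 4 beats is 40 beats; at 4 beats each that's 10 chords.
B: 5 bars of 4 beats is 20 beats; at 0.5 beats each that's 40 chords.
C: 15 bars of 4 beats is 60 beats; at 1.5 beats each that's 40 chords.
D: 4 bars of 4 beats is 16 beats; at 1 beat each that's 16 chords.
Overall: 106 chords over 34 bars → 106/34 = 53/17 chords per bar.

53/17 chords per bar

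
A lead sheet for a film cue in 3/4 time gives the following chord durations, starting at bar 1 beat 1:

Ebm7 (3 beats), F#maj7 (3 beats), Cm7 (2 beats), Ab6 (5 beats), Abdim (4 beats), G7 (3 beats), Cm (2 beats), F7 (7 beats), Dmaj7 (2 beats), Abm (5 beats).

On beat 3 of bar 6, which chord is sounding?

G7

Beat 3 of bar 6 is beat (6−1)×3 + 3 = 18 overall.
Running totals: Ebm7 ends at 3, F#maj7 ends at 6, Cm7 ends at 8, Ab6 ends at 13, Abdim ends at 17, G7 ends at 20.
Beat 18 falls within G7.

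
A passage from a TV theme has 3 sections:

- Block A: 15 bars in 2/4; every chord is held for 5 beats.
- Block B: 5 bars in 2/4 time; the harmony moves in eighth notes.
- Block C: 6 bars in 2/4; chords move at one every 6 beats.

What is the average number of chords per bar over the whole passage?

14/13 chords per bar

A: 15 × 2 = 30 beats ÷ 5 = 6 chords.
B: 5 × 2 = 10 beats ÷ 0.5 = 20 chords.
C: 6 × 2 = 12 beats ÷ 6 = 2 chords.
Overall: 28 chords over 26 bars → 28/26 = 14/13 chords per bar.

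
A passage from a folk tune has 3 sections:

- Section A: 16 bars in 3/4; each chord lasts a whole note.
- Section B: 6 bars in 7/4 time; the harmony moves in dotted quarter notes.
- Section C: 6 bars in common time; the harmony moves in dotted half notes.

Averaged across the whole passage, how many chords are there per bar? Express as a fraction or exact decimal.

12/7 chords per bar

A: 16 bars of 3 beats is 48 beats; at 4 beats each that's 12 chords.
B: 6 bars of 7 beats is 42 beats; at 1.5 beats each that's 28 chords.
C: 6 bars of 4 beats is 24 beats; at 3 beats each that's 8 chords.
Overall: 48 chords over 28 bars → 48/28 = 12/7 chords per bar.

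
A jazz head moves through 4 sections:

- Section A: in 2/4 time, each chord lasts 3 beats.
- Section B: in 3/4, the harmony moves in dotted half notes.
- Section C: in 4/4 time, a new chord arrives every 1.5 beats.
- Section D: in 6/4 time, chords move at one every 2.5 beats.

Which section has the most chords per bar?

Section C

A: 2/3 = 2/3 chords/bar.
B: 3/3 = 1 chord/bar.
C: 4/1.5 = 8/3 chords/bar.
D: 6/2.5 = 2.4 chords/bar.
Fastest is C at 8/3 chords/bar.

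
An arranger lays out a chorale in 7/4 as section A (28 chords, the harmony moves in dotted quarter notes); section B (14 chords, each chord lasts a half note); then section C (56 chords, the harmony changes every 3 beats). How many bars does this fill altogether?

34 bars

A: 28 × 1.5 = 42 beats = 6 bars.
B: 14 × 2 = 28 beats = 4 bars.
C: 56 × 3 = 168 beats = 24 bars.
Total: 6 + 4 + 24 = 34 bars.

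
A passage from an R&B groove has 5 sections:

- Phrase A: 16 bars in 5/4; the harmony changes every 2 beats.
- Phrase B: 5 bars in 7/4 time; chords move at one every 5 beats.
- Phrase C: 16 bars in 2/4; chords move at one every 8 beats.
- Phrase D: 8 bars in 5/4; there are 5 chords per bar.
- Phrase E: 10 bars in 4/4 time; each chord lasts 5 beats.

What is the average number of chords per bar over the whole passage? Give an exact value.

1.8 chords per bar

A: 16 bars of 5 beats is 80 beats; at 2 beats each that's 40 chords.
B: 5 bars of 7 beats is 35 beats; at 5 beats each that's 7 chords.
C: 16 bars of 2 beats is 32 beats; at 8 beats each that's 4 chords.
D: 8 bars of 5 beats is 40 beats; at 1 beat each that's 40 chords.
E: 10 bars of 4 beats is 40 beats; at 5 beats each that's 8 chords.
Overall: 99 chords over 55 bars → 99/55 = 1.8 chords per bar.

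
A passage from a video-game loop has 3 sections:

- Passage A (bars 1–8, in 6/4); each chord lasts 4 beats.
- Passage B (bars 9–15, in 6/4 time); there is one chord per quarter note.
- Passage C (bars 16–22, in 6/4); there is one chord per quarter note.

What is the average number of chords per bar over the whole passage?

48/11 chords per bar

A: 8 bars of 6 beats is 48 beats; at 4 beats each that's 12 chords.
B: 7 bars of 6 beats is 42 beats; at 1 beat each that's 42 chords.
C: 7 bars of 6 beats is 42 beats; at 1 beat each that's 42 chords.
Overall: 96 chords over 22 bars → 96/22 = 48/11 chords per bar.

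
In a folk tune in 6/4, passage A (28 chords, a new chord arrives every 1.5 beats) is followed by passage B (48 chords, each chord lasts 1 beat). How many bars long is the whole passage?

A: 28 × 1.5 = 42 beats = 7 bars.
B: 48 × 1 = 48 beats = 8 bars.
Total: 7 + 8 = 15 bars.

15 bars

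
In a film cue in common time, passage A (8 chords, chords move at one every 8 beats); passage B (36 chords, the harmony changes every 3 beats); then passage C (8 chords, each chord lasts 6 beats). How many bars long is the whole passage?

A: 8 × 8 = 64 beats = 16 bars.
B: 36 × 3 = 108 beats = 27 bars.
C: 8 × 6 = 48 beats = 12 bars.
Total: 16 + 27 + 12 = 55 bars.

55 bars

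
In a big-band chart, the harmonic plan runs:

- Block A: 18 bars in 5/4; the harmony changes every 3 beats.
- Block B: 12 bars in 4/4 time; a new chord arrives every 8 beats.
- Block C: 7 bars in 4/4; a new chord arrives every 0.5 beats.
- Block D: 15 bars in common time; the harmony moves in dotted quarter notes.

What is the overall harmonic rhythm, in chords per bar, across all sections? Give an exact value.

A: 18 bars of 5 beats is 90 beats; at 3 beats each that's 30 chords.
B: 12 bars of 4 beats is 48 beats; at 8 beats each that's 6 chords.
C: 7 bars of 4 beats is 28 beats; at 0.5 beats each that's 56 chords.
D: 15 bars of 4 beats is 60 beats; at 1.5 beats each that's 40 chords.
Overall: 132 chords over 52 bars → 132/52 = 33/13 chords per bar.

33/13 chords per bar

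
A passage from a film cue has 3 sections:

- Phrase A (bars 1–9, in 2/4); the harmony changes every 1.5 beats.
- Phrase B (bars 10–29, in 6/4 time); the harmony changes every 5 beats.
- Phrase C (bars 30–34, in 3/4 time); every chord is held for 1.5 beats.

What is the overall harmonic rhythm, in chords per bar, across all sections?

A: 9 × 2 = 18 beats ÷ 1.5 = 12 chords.
B: 20 × 6 = 120 beats ÷ 5 = 24 chords.
C: 5 × 3 = 15 beats ÷ 1.5 = 10 chords.
Overall: 46 chords over 34 bars → 46/34 = 23/17 chords per bar.

23/17 chords per bar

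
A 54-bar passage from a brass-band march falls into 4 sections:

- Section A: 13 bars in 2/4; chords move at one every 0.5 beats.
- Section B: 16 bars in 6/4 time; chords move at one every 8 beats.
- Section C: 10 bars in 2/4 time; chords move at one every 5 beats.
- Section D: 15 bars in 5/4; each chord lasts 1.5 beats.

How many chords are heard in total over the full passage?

A: 13 bars × 2 beats = 26 beats; 0.5 beats/chord → 52 chords.
B: 16 bars × 6 beats = 96 beats; 8 beats/chord → 12 chords.
C: 10 bars × 2 beats = 20 beats; 5 beats/chord → 4 chords.
D: 15 bars × 5 beats = 75 beats; 1.5 beats/chord → 50 chords.
Total: 52 + 12 + 4 + 50 = 118.

118 chords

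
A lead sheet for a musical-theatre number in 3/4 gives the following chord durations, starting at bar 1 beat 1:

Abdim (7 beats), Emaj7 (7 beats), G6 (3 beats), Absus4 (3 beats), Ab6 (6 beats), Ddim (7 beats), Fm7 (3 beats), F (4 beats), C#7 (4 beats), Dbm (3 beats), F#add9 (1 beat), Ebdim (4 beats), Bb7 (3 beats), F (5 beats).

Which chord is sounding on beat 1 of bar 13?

Beat 1 of bar 13 is beat (13−1)×3 + 1 = 37 overall.
Running totals: Abdim ends at 7, Emaj7 ends at 14, G6 ends at 17, Absus4 ends at 20, Ab6 ends at 26, Ddim ends at 33, Fm7 ends at 36, F ends at 40.
Beat 37 falls within F.

F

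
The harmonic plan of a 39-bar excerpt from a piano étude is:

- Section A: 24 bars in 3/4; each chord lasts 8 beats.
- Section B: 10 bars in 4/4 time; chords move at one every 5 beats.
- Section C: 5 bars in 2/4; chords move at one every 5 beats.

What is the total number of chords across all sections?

19 chords

A has 72 beats and chords last 8 each, so 9 chords.
B has 40 beats and chords last 5 each, so 8 chords.
C has 10 beats and chords last 5 each, so 2 chords.
Total: 9 + 8 + 2 = 19.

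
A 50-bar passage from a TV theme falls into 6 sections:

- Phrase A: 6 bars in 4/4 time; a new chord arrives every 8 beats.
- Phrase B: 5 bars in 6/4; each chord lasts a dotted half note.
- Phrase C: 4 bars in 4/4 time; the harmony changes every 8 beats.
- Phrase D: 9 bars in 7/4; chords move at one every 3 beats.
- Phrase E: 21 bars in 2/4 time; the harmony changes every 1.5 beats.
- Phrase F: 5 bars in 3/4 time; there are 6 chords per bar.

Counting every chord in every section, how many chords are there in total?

A: 6 bars × 4 beats = 24 beats; 8 beats/chord → 3 chords.
B: 5 bars × 6 beats = 30 beats; 3 beats/chord → 10 chords.
C: 4 bars × 4 beats = 16 beats; 8 beats/chord → 2 chords.
D: 9 bars × 7 beats = 63 beats; 3 beats/chord → 21 chords.
E: 21 bars × 2 beats = 42 beats; 1.5 beats/chord → 28 chords.
F: 5 bars × 3 beats = 15 beats; 0.5 beats/chord → 30 chords.
Total: 3 + 10 + 2 + 21 + 28 + 30 = 94.

94 chords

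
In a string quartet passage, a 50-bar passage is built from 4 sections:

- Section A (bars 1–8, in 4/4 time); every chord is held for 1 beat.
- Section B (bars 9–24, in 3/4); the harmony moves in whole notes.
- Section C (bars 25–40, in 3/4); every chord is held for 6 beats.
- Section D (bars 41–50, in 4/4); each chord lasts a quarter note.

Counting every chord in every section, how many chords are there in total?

92 chords

A: 8·4 = 32 beats, 32/1 = 32 chords.
B: 16·3 = 48 beats, 48/4 = 12 chords.
C: 16·3 = 48 beats, 48/6 = 8 chords.
D: 10·4 = 40 beats, 40/1 = 40 chords.
Total: 32 + 12 + 8 + 40 = 92.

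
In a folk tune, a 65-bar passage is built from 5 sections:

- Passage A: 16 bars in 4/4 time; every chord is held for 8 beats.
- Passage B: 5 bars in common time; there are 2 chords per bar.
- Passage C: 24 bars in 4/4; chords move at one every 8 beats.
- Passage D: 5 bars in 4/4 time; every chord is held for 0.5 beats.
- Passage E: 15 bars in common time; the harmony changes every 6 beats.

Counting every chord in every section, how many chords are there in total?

80 chords

A: 16 bars × 4 beats = 64 beats; 8 beats/chord → 8 chords.
B: 5 bars × 4 beats = 20 beats; 2 beats/chord → 10 chords.
C: 24 bars × 4 beats = 96 beats; 8 beats/chord → 12 chords.
D: 5 bars × 4 beats = 20 beats; 0.5 beats/chord → 40 chords.
E: 15 bars × 4 beats = 60 beats; 6 beats/chord → 10 chords.
Total: 8 + 10 + 12 + 40 + 10 = 80.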